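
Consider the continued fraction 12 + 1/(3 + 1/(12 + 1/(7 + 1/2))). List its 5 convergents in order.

Using the convergent recurrence p_i = a_i*p_{i-1} + p_{i-2}, q_i = a_i*q_{i-1} + q_{i-2} with p_{-2}=0, p_{-1}=1, q_{-2}=1, q_{-1}=0:
  i=0: a_0=12, p_0 = 12*1 + 0 = 12, q_0 = 12*0 + 1 = 1.
  i=1: a_1=3, p_1 = 3*12 + 1 = 37, q_1 = 3*1 + 0 = 3.
  i=2: a_2=12, p_2 = 12*37 + 12 = 456, q_2 = 12*3 + 1 = 37.
  i=3: a_3=7, p_3 = 7*456 + 37 = 3229, q_3 = 7*37 + 3 = 262.
  i=4: a_4=2, p_4 = 2*3229 + 456 = 6914, q_4 = 2*262 + 37 = 561.

12/1, 37/3, 456/37, 3229/262, 6914/561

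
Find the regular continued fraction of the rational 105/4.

Run the Euclidean algorithm on 105 and 4; the successive quotients are the partial quotients a_0, a_1, ... (each step inverts the fractional part left over by the previous one):
  105 = 26*4 + 1, so a_0 = 26.
  4 = 4*1 + 0, so a_1 = 4.
The remainder reaches 0 after 2 divisions, so the expansion has 2 partial quotients, read off in order.

[26; 4]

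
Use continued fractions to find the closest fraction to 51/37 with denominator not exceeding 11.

11/8

Expand x = 51/37 as a continued fraction with the Euclidean algorithm:
  51 = 1*37 + 14, so a_0 = 1.
  37 = 2*14 + 9, so a_1 = 2.
  14 = 1*9 + 5, so a_2 = 1.
  9 = 1*5 + 4, so a_3 = 1.
  5 = 1*4 + 1, so a_4 = 1.
  4 = 4*1 + 0, so a_5 = 4.
so x = [1; 2, 1, 1, 1, 4].
Convergents (p_i = a_i*p_{i-1} + p_{i-2}, q_i = a_i*q_{i-1} + q_{i-2} with p_{-2}=0, p_{-1}=1, q_{-2}=1, q_{-1}=0), until the denominator exceeds 11:
  i=0: a_0=1, p_0 = 1*1 + 0 = 1, q_0 = 1*0 + 1 = 1.
  i=1: a_1=2, p_1 = 2*1 + 1 = 3, q_1 = 2*1 + 0 = 2.
  i=2: a_2=1, p_2 = 1*3 + 1 = 4, q_2 = 1*2 + 1 = 3.
  i=3: a_3=1, p_3 = 1*4 + 3 = 7, q_3 = 1*3 + 2 = 5.
  i=4: a_4=1, p_4 = 1*7 + 4 = 11, q_4 = 1*5 + 3 = 8.
  i=5: a_5=4, p_5 = 4*11 + 7 = 51, q_5 = 4*8 + 5 = 37.
q_5 = 37 > 11, so the last convergent with denominator <= 11 is p_4/q_4 = 11/8.
The closest fraction with denominator <= 11 is either p_4/q_4 or the intermediate fraction (k*p_4 + p_3)/(k*q_4 + q_3) with the largest k >= 1 whose denominator stays <= 11; these approach x as k grows, and every other convergent or intermediate fraction in range is farther away.
Largest k: floor((11 - q_3)/q_4) = floor((11 - 5)/8) = 0.
Since k = 0, no intermediate fraction beyond p_4/q_4 has denominator <= 11, so the convergent 11/8 is the closest (its error is |51*8 - 11*37|/(37*8) = 1/296).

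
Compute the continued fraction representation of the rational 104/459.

Run the Euclidean algorithm on 104 and 459; the successive quotients are the partial quotients a_0, a_1, ... (each step inverts the fractional part left over by the previous one):
  104 = 0*459 + 104, so a_0 = 0.
  459 = 4*104 + 43, so a_1 = 4.
  104 = 2*43 + 18, so a_2 = 2.
  43 = 2*18 + 7, so a_3 = 2.
  18 = 2*7 + 4, so a_4 = 2.
  7 = 1*4 + 3, so a_5 = 1.
  4 = 1*3 + 1, so a_6 = 1.
  3 = 3*1 + 0, so a_7 = 3.
The remainder reaches 0 after 8 divisions, so the expansion has 8 partial quotients, read off in order.

[0; 4, 2, 2, 2, 1, 1, 3]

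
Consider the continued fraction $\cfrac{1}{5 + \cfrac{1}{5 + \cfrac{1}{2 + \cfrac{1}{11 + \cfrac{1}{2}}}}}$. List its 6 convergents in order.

Using the convergent recurrence p_i = a_i*p_{i-1} + p_{i-2}, q_i = a_i*q_{i-1} + q_{i-2} with p_{-2}=0, p_{-1}=1, q_{-2}=1, q_{-1}=0:
  i=0: a_0=0, p_0 = 0*1 + 0 = 0, q_0 = 0*0 + 1 = 1.
  i=1: a_1=5, p_1 = 5*0 + 1 = 1, q_1 = 5*1 + 0 = 5.
  i=2: a_2=5, p_2 = 5*1 + 0 = 5, q_2 = 5*5 + 1 = 26.
  i=3: a_3=2, p_3 = 2*5 + 1 = 11, q_3 = 2*26 + 5 = 57.
  i=4: a_4=11, p_4 = 11*11 + 5 = 126, q_4 = 11*57 + 26 = 653.
  i=5: a_5=2, p_5 = 2*126 + 11 = 263, q_5 = 2*653 + 57 = 1363.

0/1, 1/5, 5/26, 11/57, 126/653, 263/1363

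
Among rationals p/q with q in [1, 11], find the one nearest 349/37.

Expand x = 349/37 as a continued fraction with the Euclidean algorithm:
  349 = 9*37 + 16, so a_0 = 9.
  37 = 2*16 + 5, so a_1 = 2.
  16 = 3*5 + 1, so a_2 = 3.
  5 = 5*1 + 0, so a_3 = 5.
so x = [9; 2, 3, 5].
Convergents (p_i = a_i*p_{i-1} + p_{i-2}, q_i = a_i*q_{i-1} + q_{i-2} with p_{-2}=0, p_{-1}=1, q_{-2}=1, q_{-1}=0), until the denominator exceeds 11:
  i=0: a_0=9, p_0 = 9*1 + 0 = 9, q_0 = 9*0 + 1 = 1.
  i=1: a_1=2, p_1 = 2*9 + 1 = 19, q_1 = 2*1 + 0 = 2.
  i=2: a_2=3, p_2 = 3*19 + 9 = 66, q_2 = 3*2 + 1 = 7.
  i=3: a_3=5, p_3 = 5*66 + 19 = 349, q_3 = 5*7 + 2 = 37.
q_3 = 37 > 11, so the last convergent with denominator <= 11 is p_2/q_2 = 66/7.
The closest fraction with denominator <= 11 is either p_2/q_2 or the intermediate fraction (k*p_2 + p_1)/(k*q_2 + q_1) with the largest k >= 1 whose denominator stays <= 11; these approach x as k grows, and every other convergent or intermediate fraction in range is farther away.
Largest k: floor((11 - q_1)/q_2) = floor((11 - 2)/7) = 1.
That gives (1*66 + 19)/(1*7 + 2) = 85/9.
Compare the errors: |x - 66/7| = |349*7 - 66*37|/(37*7) = 1/259, and |x - 85/9| = |349*9 - 85*37|/(37*9) = 4/333.
Cross-multiplying, 1*333 = 333 < 1036 = 4*259, so 1/259 is smaller: the convergent 66/7 is closer to x than 85/9.

66/7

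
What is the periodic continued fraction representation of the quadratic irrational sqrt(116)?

[10; (1, 3, 2, 1, 4, 1, 2, 3, 1, 20)]

Write x_i = (sqrt(116) + m_i)/d_i with (m_0, d_0) = (0, 1). a_0 = floor(sqrt(116)) = 10, since 10^2 = 100 <= 116 < 121 = 11^2.
Iterate m_{i+1} = d_i*a_i - m_i, d_{i+1} = (116 - m_{i+1}^2)/d_i, a_{i+1} = floor((a_0 + m_{i+1})/d_{i+1}):
  m_1 = 1*10 - 0 = 10, d_1 = (116 - 10^2)/1 = 16/1 = 16, a_1 = floor((10 + 10)/16) = 1.
  m_2 = 16*1 - 10 = 6, d_2 = (116 - 6^2)/16 = 80/16 = 5, a_2 = floor((10 + 6)/5) = 3.
  m_3 = 5*3 - 6 = 9, d_3 = (116 - 9^2)/5 = 35/5 = 7, a_3 = floor((10 + 9)/7) = 2.
  m_4 = 7*2 - 9 = 5, d_4 = (116 - 5^2)/7 = 91/7 = 13, a_4 = floor((10 + 5)/13) = 1.
  m_5 = 13*1 - 5 = 8, d_5 = (116 - 8^2)/13 = 52/13 = 4, a_5 = floor((10 + 8)/4) = 4.
  m_6 = 4*4 - 8 = 8, d_6 = (116 - 8^2)/4 = 52/4 = 13, a_6 = floor((10 + 8)/13) = 1.
  m_7 = 13*1 - 8 = 5, d_7 = (116 - 5^2)/13 = 91/13 = 7, a_7 = floor((10 + 5)/7) = 2.
  m_8 = 7*2 - 5 = 9, d_8 = (116 - 9^2)/7 = 35/7 = 5, a_8 = floor((10 + 9)/5) = 3.
  m_9 = 5*3 - 9 = 6, d_9 = (116 - 6^2)/5 = 80/5 = 16, a_9 = floor((10 + 6)/16) = 1.
  m_10 = 16*1 - 6 = 10, d_10 = (116 - 10^2)/16 = 16/16 = 1, a_10 = floor((10 + 10)/1) = 20.
  m_11 = 1*20 - 10 = 10, d_11 = (116 - 10^2)/1 = 16/1 = 16: (m_11, d_11) = (m_1, d_1) = (10, 16), so from here the quotients repeat a_1, ..., a_10; the period length is 10.
Hence the expansion of sqrt(116) is a_0 = 10 followed by the repeating block 1, 3, 2, 1, 4, 1, 2, 3, 1, 20 (period 10).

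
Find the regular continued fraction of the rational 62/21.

[2; 1, 20]

Run the Euclidean algorithm on 62 and 21; the successive quotients are the partial quotients a_0, a_1, ... (each step inverts the fractional part left over by the previous one):
  62 = 2*21 + 20, so a_0 = 2.
  21 = 1*20 + 1, so a_1 = 1.
  20 = 20*1 + 0, so a_2 = 20.
The remainder reaches 0 after 3 divisions, so the expansion has 3 partial quotients, read off in order.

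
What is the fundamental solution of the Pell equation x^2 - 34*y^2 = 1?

First expand sqrt(34) as a continued fraction. With x_i = (sqrt(34) + m_i)/d_i and (m_0, d_0) = (0, 1): a_0 = floor(sqrt(34)) = 5, since 5^2 = 25 <= 34 < 36 = 6^2.
Iterate m_{i+1} = d_i*a_i - m_i, d_{i+1} = (34 - m_{i+1}^2)/d_i, a_{i+1} = floor((a_0 + m_{i+1})/d_{i+1}):
  m_1 = 1*5 - 0 = 5, d_1 = (34 - 5^2)/1 = 9/1 = 9, a_1 = floor((5 + 5)/9) = 1.
  m_2 = 9*1 - 5 = 4, d_2 = (34 - 4^2)/9 = 18/9 = 2, a_2 = floor((5 + 4)/2) = 4.
  m_3 = 2*4 - 4 = 4, d_3 = (34 - 4^2)/2 = 18/2 = 9, a_3 = floor((5 + 4)/9) = 1.
  m_4 = 9*1 - 4 = 5, d_4 = (34 - 5^2)/9 = 9/9 = 1, a_4 = floor((5 + 5)/1) = 10.
  m_5 = 1*10 - 5 = 5, d_5 = (34 - 5^2)/1 = 9/1 = 9: (m_5, d_5) = (m_1, d_1) = (5, 9), so from here the quotients repeat a_1, ..., a_4; the period length is 4.
So sqrt(34) = [5; (1, 4, 1, 10)] with period length k = 4.
k is even, so the fundamental solution of x^2 - 34y^2 = 1 is (p_{k-1}, q_{k-1}) = (p_3, q_3); compute convergents through index 3.
Convergents (p_i = a_i*p_{i-1} + p_{i-2}, q_i = a_i*q_{i-1} + q_{i-2} with p_{-2}=0, p_{-1}=1, q_{-2}=1, q_{-1}=0):
  i=0: a_0=5, p_0 = 5*1 + 0 = 5, q_0 = 5*0 + 1 = 1.
  i=1: a_1=1, p_1 = 1*5 + 1 = 6, q_1 = 1*1 + 0 = 1.
  i=2: a_2=4, p_2 = 4*6 + 5 = 29, q_2 = 4*1 + 1 = 5.
  i=3: a_3=1, p_3 = 1*29 + 6 = 35, q_3 = 1*5 + 1 = 6.
Check: 35^2 - 34*6^2 = 1225 - 1224 = 1, so (x, y) = (35, 6) solves the equation, and by the theorem it is the least positive solution.

(x, y) = (35, 6)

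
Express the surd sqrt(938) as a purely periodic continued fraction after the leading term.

[30; (1, 1, 1, 2, 8, 2, 1, 1, 1, 60)]

Write x_i = (sqrt(938) + m_i)/d_i with (m_0, d_0) = (0, 1). a_0 = floor(sqrt(938)) = 30, since 30^2 = 900 <= 938 < 961 = 31^2.
Iterate m_{i+1} = d_i*a_i - m_i, d_{i+1} = (938 - m_{i+1}^2)/d_i, a_{i+1} = floor((a_0 + m_{i+1})/d_{i+1}):
  m_1 = 1*30 - 0 = 30, d_1 = (938 - 30^2)/1 = 38/1 = 38, a_1 = floor((30 + 30)/38) = 1.
  m_2 = 38*1 - 30 = 8, d_2 = (938 - 8^2)/38 = 874/38 = 23, a_2 = floor((30 + 8)/23) = 1.
  m_3 = 23*1 - 8 = 15, d_3 = (938 - 15^2)/23 = 713/23 = 31, a_3 = floor((30 + 15)/31) = 1.
  m_4 = 31*1 - 15 = 16, d_4 = (938 - 16^2)/31 = 682/31 = 22, a_4 = floor((30 + 16)/22) = 2.
  m_5 = 22*2 - 16 = 28, d_5 = (938 - 28^2)/22 = 154/22 = 7, a_5 = floor((30 + 28)/7) = 8.
  m_6 = 7*8 - 28 = 28, d_6 = (938 - 28^2)/7 = 154/7 = 22, a_6 = floor((30 + 28)/22) = 2.
  m_7 = 22*2 - 28 = 16, d_7 = (938 - 16^2)/22 = 682/22 = 31, a_7 = floor((30 + 16)/31) = 1.
  m_8 = 31*1 - 16 = 15, d_8 = (938 - 15^2)/31 = 713/31 = 23, a_8 = floor((30 + 15)/23) = 1.
  m_9 = 23*1 - 15 = 8, d_9 = (938 - 8^2)/23 = 874/23 = 38, a_9 = floor((30 + 8)/38) = 1.
  m_10 = 38*1 - 8 = 30, d_10 = (938 - 30^2)/38 = 38/38 = 1, a_10 = floor((30 + 30)/1) = 60.
  m_11 = 1*60 - 30 = 30, d_11 = (938 - 30^2)/1 = 38/1 = 38: (m_11, d_11) = (m_1, d_1) = (30, 38), so from here the quotients repeat a_1, ..., a_10; the period length is 10.
Hence the expansion of sqrt(938) is a_0 = 30 followed by the repeating block 1, 1, 1, 2, 8, 2, 1, 1, 1, 60 (period 10).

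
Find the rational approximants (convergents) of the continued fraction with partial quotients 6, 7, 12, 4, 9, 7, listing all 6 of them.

Using the convergent recurrence p_i = a_i*p_{i-1} + p_{i-2}, q_i = a_i*q_{i-1} + q_{i-2} with p_{-2}=0, p_{-1}=1, q_{-2}=1, q_{-1}=0:
  i=0: a_0=6, p_0 = 6*1 + 0 = 6, q_0 = 6*0 + 1 = 1.
  i=1: a_1=7, p_1 = 7*6 + 1 = 43, q_1 = 7*1 + 0 = 7.
  i=2: a_2=12, p_2 = 12*43 + 6 = 522, q_2 = 12*7 + 1 = 85.
  i=3: a_3=4, p_3 = 4*522 + 43 = 2131, q_3 = 4*85 + 7 = 347.
  i=4: a_4=9, p_4 = 9*2131 + 522 = 19701, q_4 = 9*347 + 85 = 3208.
  i=5: a_5=7, p_5 = 7*19701 + 2131 = 140038, q_5 = 7*3208 + 347 = 22803.

6/1, 43/7, 522/85, 2131/347, 19701/3208, 140038/22803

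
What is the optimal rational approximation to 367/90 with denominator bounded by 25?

53/13

Expand x = 367/90 as a continued fraction with the Euclidean algorithm:
  367 = 4*90 + 7, so a_0 = 4.
  90 = 12*7 + 6, so a_1 = 12.
  7 = 1*6 + 1, so a_2 = 1.
  6 = 6*1 + 0, so a_3 = 6.
so x = [4; 12, 1, 6].
Convergents (p_i = a_i*p_{i-1} + p_{i-2}, q_i = a_i*q_{i-1} + q_{i-2} with p_{-2}=0, p_{-1}=1, q_{-2}=1, q_{-1}=0), until the denominator exceeds 25:
  i=0: a_0=4, p_0 = 4*1 + 0 = 4, q_0 = 4*0 + 1 = 1.
  i=1: a_1=12, p_1 = 12*4 + 1 = 49, q_1 = 12*1 + 0 = 12.
  i=2: a_2=1, p_2 = 1*49 + 4 = 53, q_2 = 1*12 + 1 = 13.
  i=3: a_3=6, p_3 = 6*53 + 49 = 367, q_3 = 6*13 + 12 = 90.
q_3 = 90 > 25, so the last convergent with denominator <= 25 is p_2/q_2 = 53/13.
The closest fraction with denominator <= 25 is either p_2/q_2 or the intermediate fraction (k*p_2 + p_1)/(k*q_2 + q_1) with the largest k >= 1 whose denominator stays <= 25; these approach x as k grows, and every other convergent or intermediate fraction in range is farther away.
Largest k: floor((25 - q_1)/q_2) = floor((25 - 12)/13) = 1.
That gives (1*53 + 49)/(1*13 + 12) = 102/25.
Compare the errors: |x - 53/13| = |367*13 - 53*90|/(90*13) = 1/1170, and |x - 102/25| = |367*25 - 102*90|/(90*25) = 5/2250.
Cross-multiplying, 1*2250 = 2250 < 5850 = 5*1170, so 1/1170 is smaller: the convergent 53/13 is closer to x than 102/25.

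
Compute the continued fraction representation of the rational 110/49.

Run the Euclidean algorithm on 110 and 49; the successive quotients are the partial quotients a_0, a_1, ... (each step inverts the fractional part left over by the previous one):
  110 = 2*49 + 12, so a_0 = 2.
  49 = 4*12 + 1, so a_1 = 4.
  12 = 12*1 + 0, so a_2 = 12.
The remainder reaches 0 after 3 divisions, so the expansion has 3 partial quotients, read off in order.

[2; 4, 12]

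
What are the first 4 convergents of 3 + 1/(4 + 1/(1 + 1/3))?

3/1, 13/4, 16/5, 61/19

Using the convergent recurrence p_i = a_i*p_{i-1} + p_{i-2}, q_i = a_i*q_{i-1} + q_{i-2} with p_{-2}=0, p_{-1}=1, q_{-2}=1, q_{-1}=0:
  i=0: a_0=3, p_0 = 3*1 + 0 = 3, q_0 = 3*0 + 1 = 1.
  i=1: a_1=4, p_1 = 4*3 + 1 = 13, q_1 = 4*1 + 0 = 4.
  i=2: a_2=1, p_2 = 1*13 + 3 = 16, q_2 = 1*4 + 1 = 5.
  i=3: a_3=3, p_3 = 3*16 + 13 = 61, q_3 = 3*5 + 4 = 19.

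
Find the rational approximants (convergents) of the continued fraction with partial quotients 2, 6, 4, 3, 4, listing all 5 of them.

Using the convergent recurrence p_i = a_i*p_{i-1} + p_{i-2}, q_i = a_i*q_{i-1} + q_{i-2} with p_{-2}=0, p_{-1}=1, q_{-2}=1, q_{-1}=0:
  i=0: a_0=2, p_0 = 2*1 + 0 = 2, q_0 = 2*0 + 1 = 1.
  i=1: a_1=6, p_1 = 6*2 + 1 = 13, q_1 = 6*1 + 0 = 6.
  i=2: a_2=4, p_2 = 4*13 + 2 = 54, q_2 = 4*6 + 1 = 25.
  i=3: a_3=3, p_3 = 3*54 + 13 = 175, q_3 = 3*25 + 6 = 81.
  i=4: a_4=4, p_4 = 4*175 + 54 = 754, q_4 = 4*81 + 25 = 349.

2/1, 13/6, 54/25, 175/81, 754/349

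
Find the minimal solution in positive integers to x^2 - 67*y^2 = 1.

(x, y) = (48842, 5967)

First expand sqrt(67) as a continued fraction. With x_i = (sqrt(67) + m_i)/d_i and (m_0, d_0) = (0, 1): a_0 = floor(sqrt(67)) = 8, since 8^2 = 64 <= 67 < 81 = 9^2.
Iterate m_{i+1} = d_i*a_i - m_i, d_{i+1} = (67 - m_{i+1}^2)/d_i, a_{i+1} = floor((a_0 + m_{i+1})/d_{i+1}):
  m_1 = 1*8 - 0 = 8, d_1 = (67 - 8^2)/1 = 3/1 = 3, a_1 = floor((8 + 8)/3) = 5.
  m_2 = 3*5 - 8 = 7, d_2 = (67 - 7^2)/3 = 18/3 = 6, a_2 = floor((8 + 7)/6) = 2.
  m_3 = 6*2 - 7 = 5, d_3 = (67 - 5^2)/6 = 42/6 = 7, a_3 = floor((8 + 5)/7) = 1.
  m_4 = 7*1 - 5 = 2, d_4 = (67 - 2^2)/7 = 63/7 = 9, a_4 = floor((8 + 2)/9) = 1.
  m_5 = 9*1 - 2 = 7, d_5 = (67 - 7^2)/9 = 18/9 = 2, a_5 = floor((8 + 7)/2) = 7.
  m_6 = 2*7 - 7 = 7, d_6 = (67 - 7^2)/2 = 18/2 = 9, a_6 = floor((8 + 7)/9) = 1.
  m_7 = 9*1 - 7 = 2, d_7 = (67 - 2^2)/9 = 63/9 = 7, a_7 = floor((8 + 2)/7) = 1.
  m_8 = 7*1 - 2 = 5, d_8 = (67 - 5^2)/7 = 42/7 = 6, a_8 = floor((8 + 5)/6) = 2.
  m_9 = 6*2 - 5 = 7, d_9 = (67 - 7^2)/6 = 18/6 = 3, a_9 = floor((8 + 7)/3) = 5.
  m_10 = 3*5 - 7 = 8, d_10 = (67 - 8^2)/3 = 3/3 = 1, a_10 = floor((8 + 8)/1) = 16.
  m_11 = 1*16 - 8 = 8, d_11 = (67 - 8^2)/1 = 3/1 = 3: (m_11, d_11) = (m_1, d_1) = (8, 3), so from here the quotients repeat a_1, ..., a_10; the period length is 10.
So sqrt(67) = [8; (5, 2, 1, 1, 7, 1, 1, 2, 5, 16)] with period length k = 10.
k is even, so the fundamental solution of x^2 - 67y^2 = 1 is (p_{k-1}, q_{k-1}) = (p_9, q_9); compute convergents through index 9.
Convergents (p_i = a_i*p_{i-1} + p_{i-2}, q_i = a_i*q_{i-1} + q_{i-2} with p_{-2}=0, p_{-1}=1, q_{-2}=1, q_{-1}=0):
  i=0: a_0=8, p_0 = 8*1 + 0 = 8, q_0 = 8*0 + 1 = 1.
  i=1: a_1=5, p_1 = 5*8 + 1 = 41, q_1 = 5*1 + 0 = 5.
  i=2: a_2=2, p_2 = 2*41 + 8 = 90, q_2 = 2*5 + 1 = 11.
  i=3: a_3=1, p_3 = 1*90 + 41 = 131, q_3 = 1*11 + 5 = 16.
  i=4: a_4=1, p_4 = 1*131 + 90 = 221, q_4 = 1*16 + 11 = 27.
  i=5: a_5=7, p_5 = 7*221 + 131 = 1678, q_5 = 7*27 + 16 = 205.
  i=6: a_6=1, p_6 = 1*1678 + 221 = 1899, q_6 = 1*205 + 27 = 232.
  i=7: a_7=1, p_7 = 1*1899 + 1678 = 3577, q_7 = 1*232 + 205 = 437.
  i=8: a_8=2, p_8 = 2*3577 + 1899 = 9053, q_8 = 2*437 + 232 = 1106.
  i=9: a_9=5, p_9 = 5*9053 + 3577 = 48842, q_9 = 5*1106 + 437 = 5967.
Check: 48842^2 - 67*5967^2 = 2385540964 - 2385540963 = 1, so (x, y) = (48842, 5967) solves the equation, and by the theorem it is the least positive solution.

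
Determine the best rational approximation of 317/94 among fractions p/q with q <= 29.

Expand x = 317/94 as a continued fraction with the Euclidean algorithm:
  317 = 3*94 + 35, so a_0 = 3.
  94 = 2*35 + 24, so a_1 = 2.
  35 = 1*24 + 11, so a_2 = 1.
  24 = 2*11 + 2, so a_3 = 2.
  11 = 5*2 + 1, so a_4 = 5.
  2 = 2*1 + 0, so a_5 = 2.
so x = [3; 2, 1, 2, 5, 2].
Convergents (p_i = a_i*p_{i-1} + p_{i-2}, q_i = a_i*q_{i-1} + q_{i-2} with p_{-2}=0, p_{-1}=1, q_{-2}=1, q_{-1}=0), until the denominator exceeds 29:
  i=0: a_0=3, p_0 = 3*1 + 0 = 3, q_0 = 3*0 + 1 = 1.
  i=1: a_1=2, p_1 = 2*3 + 1 = 7, q_1 = 2*1 + 0 = 2.
  i=2: a_2=1, p_2 = 1*7 + 3 = 10, q_2 = 1*2 + 1 = 3.
  i=3: a_3=2, p_3 = 2*10 + 7 = 27, q_3 = 2*3 + 2 = 8.
  i=4: a_4=5, p_4 = 5*27 + 10 = 145, q_4 = 5*8 + 3 = 43.
q_4 = 43 > 29, so the last convergent with denominator <= 29 is p_3/q_3 = 27/8.
The closest fraction with denominator <= 29 is either p_3/q_3 or the intermediate fraction (k*p_3 + p_2)/(k*q_3 + q_2) with the largest k >= 1 whose denominator stays <= 29; these approach x as k grows, and every other convergent or intermediate fraction in range is farther away.
Largest k: floor((29 - q_2)/q_3) = floor((29 - 3)/8) = 3.
That gives (3*27 + 10)/(3*8 + 3) = 91/27.
Compare the errors: |x - 27/8| = |317*8 - 27*94|/(94*8) = 2/752, and |x - 91/27| = |317*27 - 91*94|/(94*27) = 5/2538.
Cross-multiplying, 5*752 = 3760 < 5076 = 2*2538, so 5/2538 is smaller: the intermediate fraction 91/27 is closer to x than 27/8.

91/27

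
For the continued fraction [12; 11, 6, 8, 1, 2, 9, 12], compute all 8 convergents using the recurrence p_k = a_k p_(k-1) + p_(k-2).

Using the convergent recurrence p_i = a_i*p_{i-1} + p_{i-2}, q_i = a_i*q_{i-1} + q_{i-2} with p_{-2}=0, p_{-1}=1, q_{-2}=1, q_{-1}=0:
  i=0: a_0=12, p_0 = 12*1 + 0 = 12, q_0 = 12*0 + 1 = 1.
  i=1: a_1=11, p_1 = 11*12 + 1 = 133, q_1 = 11*1 + 0 = 11.
  i=2: a_2=6, p_2 = 6*133 + 12 = 810, q_2 = 6*11 + 1 = 67.
  i=3: a_3=8, p_3 = 8*810 + 133 = 6613, q_3 = 8*67 + 11 = 547.
  i=4: a_4=1, p_4 = 1*6613 + 810 = 7423, q_4 = 1*547 + 67 = 614.
  i=5: a_5=2, p_5 = 2*7423 + 6613 = 21459, q_5 = 2*614 + 547 = 1775.
  i=6: a_6=9, p_6 = 9*21459 + 7423 = 200554, q_6 = 9*1775 + 614 = 16589.
  i=7: a_7=12, p_7 = 12*200554 + 21459 = 2428107, q_7 = 12*16589 + 1775 = 200843.

12/1, 133/11, 810/67, 6613/547, 7423/614, 21459/1775, 200554/16589, 2428107/200843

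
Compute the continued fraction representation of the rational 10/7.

[1; 2, 3]

Run the Euclidean algorithm on 10 and 7; the successive quotients are the partial quotients a_0, a_1, ... (each step inverts the fractional part left over by the previous one):
  10 = 1*7 + 3, so a_0 = 1.
  7 = 2*3 + 1, so a_1 = 2.
  3 = 3*1 + 0, so a_2 = 3.
The remainder reaches 0 after 3 divisions, so the expansion has 3 partial quotients, read off in order.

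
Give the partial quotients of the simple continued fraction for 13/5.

[2; 1, 1, 2]

Run the Euclidean algorithm on 13 and 5; the successive quotients are the partial quotients a_0, a_1, ... (each step inverts the fractional part left over by the previous one):
  13 = 2*5 + 3, so a_0 = 2.
  5 = 1*3 + 2, so a_1 = 1.
  3 = 1*2 + 1, so a_2 = 1.
  2 = 2*1 + 0, so a_3 = 2.
The remainder reaches 0 after 4 divisions, so the expansion has 4 partial quotients, read off in order.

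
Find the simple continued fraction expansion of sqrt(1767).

[42; (28, 84)]

Write x_i = (sqrt(1767) + m_i)/d_i with (m_0, d_0) = (0, 1). a_0 = floor(sqrt(1767)) = 42, since 42^2 = 1764 <= 1767 < 1849 = 43^2.
Iterate m_{i+1} = d_i*a_i - m_i, d_{i+1} = (1767 - m_{i+1}^2)/d_i, a_{i+1} = floor((a_0 + m_{i+1})/d_{i+1}):
  m_1 = 1*42 - 0 = 42, d_1 = (1767 - 42^2)/1 = 3/1 = 3, a_1 = floor((42 + 42)/3) = 28.
  m_2 = 3*28 - 42 = 42, d_2 = (1767 - 42^2)/3 = 3/3 = 1, a_2 = floor((42 + 42)/1) = 84.
  m_3 = 1*84 - 42 = 42, d_3 = (1767 - 42^2)/1 = 3/1 = 3: (m_3, d_3) = (m_1, d_1) = (42, 3), so from here the quotients repeat a_1, a_2; the period length is 2.
Hence the expansion of sqrt(1767) is a_0 = 42 followed by the repeating block 28, 84 (period 2).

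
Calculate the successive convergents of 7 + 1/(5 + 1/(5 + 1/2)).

7/1, 36/5, 187/26, 410/57

Using the convergent recurrence p_i = a_i*p_{i-1} + p_{i-2}, q_i = a_i*q_{i-1} + q_{i-2} with p_{-2}=0, p_{-1}=1, q_{-2}=1, q_{-1}=0:
  i=0: a_0=7, p_0 = 7*1 + 0 = 7, q_0 = 7*0 + 1 = 1.
  i=1: a_1=5, p_1 = 5*7 + 1 = 36, q_1 = 5*1 + 0 = 5.
  i=2: a_2=5, p_2 = 5*36 + 7 = 187, q_2 = 5*5 + 1 = 26.
  i=3: a_3=2, p_3 = 2*187 + 36 = 410, q_3 = 2*26 + 5 = 57.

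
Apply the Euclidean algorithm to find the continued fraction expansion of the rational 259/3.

[86; 3]

Run the Euclidean algorithm on 259 and 3; the successive quotients are the partial quotients a_0, a_1, ... (each step inverts the fractional part left over by the previous one):
  259 = 86*3 + 1, so a_0 = 86.
  3 = 3*1 + 0, so a_1 = 3.
The remainder reaches 0 after 2 divisions, so the expansion has 2 partial quotients, read off in order.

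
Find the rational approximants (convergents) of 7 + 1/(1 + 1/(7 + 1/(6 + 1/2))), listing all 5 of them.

Using the convergent recurrence p_i = a_i*p_{i-1} + p_{i-2}, q_i = a_i*q_{i-1} + q_{i-2} with p_{-2}=0, p_{-1}=1, q_{-2}=1, q_{-1}=0:
  i=0: a_0=7, p_0 = 7*1 + 0 = 7, q_0 = 7*0 + 1 = 1.
  i=1: a_1=1, p_1 = 1*7 + 1 = 8, q_1 = 1*1 + 0 = 1.
  i=2: a_2=7, p_2 = 7*8 + 7 = 63, q_2 = 7*1 + 1 = 8.
  i=3: a_3=6, p_3 = 6*63 + 8 = 386, q_3 = 6*8 + 1 = 49.
  i=4: a_4=2, p_4 = 2*386 + 63 = 835, q_4 = 2*49 + 8 = 106.

7/1, 8/1, 63/8, 386/49, 835/106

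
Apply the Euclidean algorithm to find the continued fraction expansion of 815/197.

[4; 7, 3, 2, 1, 2]

Run the Euclidean algorithm on 815 and 197; the successive quotients are the partial quotients a_0, a_1, ... (each step inverts the fractional part left over by the previous one):
  815 = 4*197 + 27, so a_0 = 4.
  197 = 7*27 + 8, so a_1 = 7.
  27 = 3*8 + 3, so a_2 = 3.
  8 = 2*3 + 2, so a_3 = 2.
  3 = 1*2 + 1, so a_4 = 1.
  2 = 2*1 + 0, so a_5 = 2.
The remainder reaches 0 after 6 divisions, so the expansion has 6 partial quotients, read off in order.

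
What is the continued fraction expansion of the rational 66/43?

Run the Euclidean algorithm on 66 and 43; the successive quotients are the partial quotients a_0, a_1, ... (each step inverts the fractional part left over by the previous one):
  66 = 1*43 + 23, so a_0 = 1.
  43 = 1*23 + 20, so a_1 = 1.
  23 = 1*20 + 3, so a_2 = 1.
  20 = 6*3 + 2, so a_3 = 6.
  3 = 1*2 + 1, so a_4 = 1.
  2 = 2*1 + 0, so a_5 = 2.
The remainder reaches 0 after 6 divisions, so the expansion has 6 partial quotients, read off in order.

[1; 1, 1, 6, 1, 2]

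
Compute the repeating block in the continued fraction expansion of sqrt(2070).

Write x_i = (sqrt(2070) + m_i)/d_i with (m_0, d_0) = (0, 1). a_0 = floor(sqrt(2070)) = 45, since 45^2 = 2025 <= 2070 < 2116 = 46^2.
Iterate m_{i+1} = d_i*a_i - m_i, d_{i+1} = (2070 - m_{i+1}^2)/d_i, a_{i+1} = floor((a_0 + m_{i+1})/d_{i+1}):
  m_1 = 1*45 - 0 = 45, d_1 = (2070 - 45^2)/1 = 45/1 = 45, a_1 = floor((45 + 45)/45) = 2.
  m_2 = 45*2 - 45 = 45, d_2 = (2070 - 45^2)/45 = 45/45 = 1, a_2 = floor((45 + 45)/1) = 90.
  m_3 = 1*90 - 45 = 45, d_3 = (2070 - 45^2)/1 = 45/1 = 45: (m_3, d_3) = (m_1, d_1) = (45, 45), so from here the quotients repeat a_1, a_2; the period length is 2.
Hence the expansion of sqrt(2070) is a_0 = 45 followed by the repeating block 2, 90 (period 2).

[45; (2, 90)]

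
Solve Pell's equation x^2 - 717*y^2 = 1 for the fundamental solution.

First expand sqrt(717) as a continued fraction. With x_i = (sqrt(717) + m_i)/d_i and (m_0, d_0) = (0, 1): a_0 = floor(sqrt(717)) = 26, since 26^2 = 676 <= 717 < 729 = 27^2.
Iterate m_{i+1} = d_i*a_i - m_i, d_{i+1} = (717 - m_{i+1}^2)/d_i, a_{i+1} = floor((a_0 + m_{i+1})/d_{i+1}):
  m_1 = 1*26 - 0 = 26, d_1 = (717 - 26^2)/1 = 41/1 = 41, a_1 = floor((26 + 26)/41) = 1.
  m_2 = 41*1 - 26 = 15, d_2 = (717 - 15^2)/41 = 492/41 = 12, a_2 = floor((26 + 15)/12) = 3.
  m_3 = 12*3 - 15 = 21, d_3 = (717 - 21^2)/12 = 276/12 = 23, a_3 = floor((26 + 21)/23) = 2.
  m_4 = 23*2 - 21 = 25, d_4 = (717 - 25^2)/23 = 92/23 = 4, a_4 = floor((26 + 25)/4) = 12.
  m_5 = 4*12 - 25 = 23, d_5 = (717 - 23^2)/4 = 188/4 = 47, a_5 = floor((26 + 23)/47) = 1.
  m_6 = 47*1 - 23 = 24, d_6 = (717 - 24^2)/47 = 141/47 = 3, a_6 = floor((26 + 24)/3) = 16.
  m_7 = 3*16 - 24 = 24, d_7 = (717 - 24^2)/3 = 141/3 = 47, a_7 = floor((26 + 24)/47) = 1.
  m_8 = 47*1 - 24 = 23, d_8 = (717 - 23^2)/47 = 188/47 = 4, a_8 = floor((26 + 23)/4) = 12.
  m_9 = 4*12 - 23 = 25, d_9 = (717 - 25^2)/4 = 92/4 = 23, a_9 = floor((26 + 25)/23) = 2.
  m_10 = 23*2 - 25 = 21, d_10 = (717 - 21^2)/23 = 276/23 = 12, a_10 = floor((26 + 21)/12) = 3.
  m_11 = 12*3 - 21 = 15, d_11 = (717 - 15^2)/12 = 492/12 = 41, a_11 = floor((26 + 15)/41) = 1.
  m_12 = 41*1 - 15 = 26, d_12 = (717 - 26^2)/41 = 41/41 = 1, a_12 = floor((26 + 26)/1) = 52.
  m_13 = 1*52 - 26 = 26, d_13 = (717 - 26^2)/1 = 41/1 = 41: (m_13, d_13) = (m_1, d_1) = (26, 41), so from here the quotients repeat a_1, ..., a_12; the period length is 12.
So sqrt(717) = [26; (1, 3, 2, 12, 1, 16, 1, 12, 2, 3, 1, 52)] with period length k = 12.
k is even, so the fundamental solution of x^2 - 717y^2 = 1 is (p_{k-1}, q_{k-1}) = (p_11, q_11); compute convergents through index 11.
Convergents (p_i = a_i*p_{i-1} + p_{i-2}, q_i = a_i*q_{i-1} + q_{i-2} with p_{-2}=0, p_{-1}=1, q_{-2}=1, q_{-1}=0):
  i=0: a_0=26, p_0 = 26*1 + 0 = 26, q_0 = 26*0 + 1 = 1.
  i=1: a_1=1, p_1 = 1*26 + 1 = 27, q_1 = 1*1 + 0 = 1.
  i=2: a_2=3, p_2 = 3*27 + 26 = 107, q_2 = 3*1 + 1 = 4.
  i=3: a_3=2, p_3 = 2*107 + 27 = 241, q_3 = 2*4 + 1 = 9.
  i=4: a_4=12, p_4 = 12*241 + 107 = 2999, q_4 = 12*9 + 4 = 112.
  i=5: a_5=1, p_5 = 1*2999 + 241 = 3240, q_5 = 1*112 + 9 = 121.
  i=6: a_6=16, p_6 = 16*3240 + 2999 = 54839, q_6 = 16*121 + 112 = 2048.
  i=7: a_7=1, p_7 = 1*54839 + 3240 = 58079, q_7 = 1*2048 + 121 = 2169.
  i=8: a_8=12, p_8 = 12*58079 + 54839 = 751787, q_8 = 12*2169 + 2048 = 28076.
  i=9: a_9=2, p_9 = 2*751787 + 58079 = 1561653, q_9 = 2*28076 + 2169 = 58321.
  i=10: a_10=3, p_10 = 3*1561653 + 751787 = 5436746, q_10 = 3*58321 + 28076 = 203039.
  i=11: a_11=1, p_11 = 1*5436746 + 1561653 = 6998399, q_11 = 1*203039 + 58321 = 261360.
Check: 6998399^2 - 717*261360^2 = 48977588563201 - 48977588563200 = 1, so (x, y) = (6998399, 261360) solves the equation, and by the theorem it is the least positive solution.

(x, y) = (6998399, 261360)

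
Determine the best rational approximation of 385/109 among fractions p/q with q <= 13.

Expand x = 385/109 as a continued fraction with the Euclidean algorithm:
  385 = 3*109 + 58, so a_0 = 3.
  109 = 1*58 + 51, so a_1 = 1.
  58 = 1*51 + 7, so a_2 = 1.
  51 = 7*7 + 2, so a_3 = 7.
  7 = 3*2 + 1, so a_4 = 3.
  2 = 2*1 + 0, so a_5 = 2.
so x = [3; 1, 1, 7, 3, 2].
Convergents (p_i = a_i*p_{i-1} + p_{i-2}, q_i = a_i*q_{i-1} + q_{i-2} with p_{-2}=0, p_{-1}=1, q_{-2}=1, q_{-1}=0), until the denominator exceeds 13:
  i=0: a_0=3, p_0 = 3*1 + 0 = 3, q_0 = 3*0 + 1 = 1.
  i=1: a_1=1, p_1 = 1*3 + 1 = 4, q_1 = 1*1 + 0 = 1.
  i=2: a_2=1, p_2 = 1*4 + 3 = 7, q_2 = 1*1 + 1 = 2.
  i=3: a_3=7, p_3 = 7*7 + 4 = 53, q_3 = 7*2 + 1 = 15.
q_3 = 15 > 13, so the last convergent with denominator <= 13 is p_2/q_2 = 7/2.
The closest fraction with denominator <= 13 is either p_2/q_2 or the intermediate fraction (k*p_2 + p_1)/(k*q_2 + q_1) with the largest k >= 1 whose denominator stays <= 13; these approach x as k grows, and every other convergent or intermediate fraction in range is farther away.
Largest k: floor((13 - q_1)/q_2) = floor((13 - 1)/2) = 6.
That gives (6*7 + 4)/(6*2 + 1) = 46/13.
Compare the errors: |x - 7/2| = |385*2 - 7*109|/(109*2) = 7/218, and |x - 46/13| = |385*13 - 46*109|/(109*13) = 9/1417.
Cross-multiplying, 9*218 = 1962 < 9919 = 7*1417, so 9/1417 is smaller: the intermediate fraction 46/13 is closer to x than 7/2.

46/13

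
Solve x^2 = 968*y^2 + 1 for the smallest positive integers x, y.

First expand sqrt(968) as a continued fraction. With x_i = (sqrt(968) + m_i)/d_i and (m_0, d_0) = (0, 1): a_0 = floor(sqrt(968)) = 31, since 31^2 = 961 <= 968 < 1024 = 32^2.
Iterate m_{i+1} = d_i*a_i - m_i, d_{i+1} = (968 - m_{i+1}^2)/d_i, a_{i+1} = floor((a_0 + m_{i+1})/d_{i+1}):
  m_1 = 1*31 - 0 = 31, d_1 = (968 - 31^2)/1 = 7/1 = 7, a_1 = floor((31 + 31)/7) = 8.
  m_2 = 7*8 - 31 = 25, d_2 = (968 - 25^2)/7 = 343/7 = 49, a_2 = floor((31 + 25)/49) = 1.
  m_3 = 49*1 - 25 = 24, d_3 = (968 - 24^2)/49 = 392/49 = 8, a_3 = floor((31 + 24)/8) = 6.
  m_4 = 8*6 - 24 = 24, d_4 = (968 - 24^2)/8 = 392/8 = 49, a_4 = floor((31 + 24)/49) = 1.
  m_5 = 49*1 - 24 = 25, d_5 = (968 - 25^2)/49 = 343/49 = 7, a_5 = floor((31 + 25)/7) = 8.
  m_6 = 7*8 - 25 = 31, d_6 = (968 - 31^2)/7 = 7/7 = 1, a_6 = floor((31 + 31)/1) = 62.
  m_7 = 1*62 - 31 = 31, d_7 = (968 - 31^2)/1 = 7/1 = 7: (m_7, d_7) = (m_1, d_1) = (31, 7), so from here the quotients repeat a_1, ..., a_6; the period length is 6.
So sqrt(968) = [31; (8, 1, 6, 1, 8, 62)] with period length k = 6.
k is even, so the fundamental solution of x^2 - 968y^2 = 1 is (p_{k-1}, q_{k-1}) = (p_5, q_5); compute convergents through index 5.
Convergents (p_i = a_i*p_{i-1} + p_{i-2}, q_i = a_i*q_{i-1} + q_{i-2} with p_{-2}=0, p_{-1}=1, q_{-2}=1, q_{-1}=0):
  i=0: a_0=31, p_0 = 31*1 + 0 = 31, q_0 = 31*0 + 1 = 1.
  i=1: a_1=8, p_1 = 8*31 + 1 = 249, q_1 = 8*1 + 0 = 8.
  i=2: a_2=1, p_2 = 1*249 + 31 = 280, q_2 = 1*8 + 1 = 9.
  i=3: a_3=6, p_3 = 6*280 + 249 = 1929, q_3 = 6*9 + 8 = 62.
  i=4: a_4=1, p_4 = 1*1929 + 280 = 2209, q_4 = 1*62 + 9 = 71.
  i=5: a_5=8, p_5 = 8*2209 + 1929 = 19601, q_5 = 8*71 + 62 = 630.
Check: 19601^2 - 968*630^2 = 384199201 - 384199200 = 1, so (x, y) = (19601, 630) solves the equation, and by the theorem it is the least positive solution.

(x, y) = (19601, 630)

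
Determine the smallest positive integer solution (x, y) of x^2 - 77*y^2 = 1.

First expand sqrt(77) as a continued fraction. With x_i = (sqrt(77) + m_i)/d_i and (m_0, d_0) = (0, 1): a_0 = floor(sqrt(77)) = 8, since 8^2 = 64 <= 77 < 81 = 9^2.
Iterate m_{i+1} = d_i*a_i - m_i, d_{i+1} = (77 - m_{i+1}^2)/d_i, a_{i+1} = floor((a_0 + m_{i+1})/d_{i+1}):
  m_1 = 1*8 - 0 = 8, d_1 = (77 - 8^2)/1 = 13/1 = 13, a_1 = floor((8 + 8)/13) = 1.
  m_2 = 13*1 - 8 = 5, d_2 = (77 - 5^2)/13 = 52/13 = 4, a_2 = floor((8 + 5)/4) = 3.
  m_3 = 4*3 - 5 = 7, d_3 = (77 - 7^2)/4 = 28/4 = 7, a_3 = floor((8 + 7)/7) = 2.
  m_4 = 7*2 - 7 = 7, d_4 = (77 - 7^2)/7 = 28/7 = 4, a_4 = floor((8 + 7)/4) = 3.
  m_5 = 4*3 - 7 = 5, d_5 = (77 - 5^2)/4 = 52/4 = 13, a_5 = floor((8 + 5)/13) = 1.
  m_6 = 13*1 - 5 = 8, d_6 = (77 - 8^2)/13 = 13/13 = 1, a_6 = floor((8 + 8)/1) = 16.
  m_7 = 1*16 - 8 = 8, d_7 = (77 - 8^2)/1 = 13/1 = 13: (m_7, d_7) = (m_1, d_1) = (8, 13), so from here the quotients repeat a_1, ..., a_6; the period length is 6.
So sqrt(77) = [8; (1, 3, 2, 3, 1, 16)] with period length k = 6.
k is even, so the fundamental solution of x^2 - 77y^2 = 1 is (p_{k-1}, q_{k-1}) = (p_5, q_5); compute convergents through index 5.
Convergents (p_i = a_i*p_{i-1} + p_{i-2}, q_i = a_i*q_{i-1} + q_{i-2} with p_{-2}=0, p_{-1}=1, q_{-2}=1, q_{-1}=0):
  i=0: a_0=8, p_0 = 8*1 + 0 = 8, q_0 = 8*0 + 1 = 1.
  i=1: a_1=1, p_1 = 1*8 + 1 = 9, q_1 = 1*1 + 0 = 1.
  i=2: a_2=3, p_2 = 3*9 + 8 = 35, q_2 = 3*1 + 1 = 4.
  i=3: a_3=2, p_3 = 2*35 + 9 = 79, q_3 = 2*4 + 1 = 9.
  i=4: a_4=3, p_4 = 3*79 + 35 = 272, q_4 = 3*9 + 4 = 31.
  i=5: a_5=1, p_5 = 1*272 + 79 = 351, q_5 = 1*31 + 9 = 40.
Check: 351^2 - 77*40^2 = 123201 - 123200 = 1, so (x, y) = (351, 40) solves the equation, and by the theorem it is the least positive solution.

(x, y) = (351, 40)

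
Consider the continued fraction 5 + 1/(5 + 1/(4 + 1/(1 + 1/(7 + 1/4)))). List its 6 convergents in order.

5/1, 26/5, 109/21, 135/26, 1054/203, 4351/838

Using the convergent recurrence p_i = a_i*p_{i-1} + p_{i-2}, q_i = a_i*q_{i-1} + q_{i-2} with p_{-2}=0, p_{-1}=1, q_{-2}=1, q_{-1}=0:
  i=0: a_0=5, p_0 = 5*1 + 0 = 5, q_0 = 5*0 + 1 = 1.
  i=1: a_1=5, p_1 = 5*5 + 1 = 26, q_1 = 5*1 + 0 = 5.
  i=2: a_2=4, p_2 = 4*26 + 5 = 109, q_2 = 4*5 + 1 = 21.
  i=3: a_3=1, p_3 = 1*109 + 26 = 135, q_3 = 1*21 + 5 = 26.
  i=4: a_4=7, p_4 = 7*135 + 109 = 1054, q_4 = 7*26 + 21 = 203.
  i=5: a_5=4, p_5 = 4*1054 + 135 = 4351, q_5 = 4*203 + 26 = 838.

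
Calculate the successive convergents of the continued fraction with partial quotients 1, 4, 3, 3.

Using the convergent recurrence p_i = a_i*p_{i-1} + p_{i-2}, q_i = a_i*q_{i-1} + q_{i-2} with p_{-2}=0, p_{-1}=1, q_{-2}=1, q_{-1}=0:
  i=0: a_0=1, p_0 = 1*1 + 0 = 1, q_0 = 1*0 + 1 = 1.
  i=1: a_1=4, p_1 = 4*1 + 1 = 5, q_1 = 4*1 + 0 = 4.
  i=2: a_2=3, p_2 = 3*5 + 1 = 16, q_2 = 3*4 + 1 = 13.
  i=3: a_3=3, p_3 = 3*16 + 5 = 53, q_3 = 3*13 + 4 = 43.

1/1, 5/4, 16/13, 53/43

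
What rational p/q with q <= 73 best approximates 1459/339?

241/56

Expand x = 1459/339 as a continued fraction with the Euclidean algorithm:
  1459 = 4*339 + 103, so a_0 = 4.
  339 = 3*103 + 30, so a_1 = 3.
  103 = 3*30 + 13, so a_2 = 3.
  30 = 2*13 + 4, so a_3 = 2.
  13 = 3*4 + 1, so a_4 = 3.
  4 = 4*1 + 0, so a_5 = 4.
so x = [4; 3, 3, 2, 3, 4].
Convergents (p_i = a_i*p_{i-1} + p_{i-2}, q_i = a_i*q_{i-1} + q_{i-2} with p_{-2}=0, p_{-1}=1, q_{-2}=1, q_{-1}=0), until the denominator exceeds 73:
  i=0: a_0=4, p_0 = 4*1 + 0 = 4, q_0 = 4*0 + 1 = 1.
  i=1: a_1=3, p_1 = 3*4 + 1 = 13, q_1 = 3*1 + 0 = 3.
  i=2: a_2=3, p_2 = 3*13 + 4 = 43, q_2 = 3*3 + 1 = 10.
  i=3: a_3=2, p_3 = 2*43 + 13 = 99, q_3 = 2*10 + 3 = 23.
  i=4: a_4=3, p_4 = 3*99 + 43 = 340, q_4 = 3*23 + 10 = 79.
q_4 = 79 > 73, so the last convergent with denominator <= 73 is p_3/q_3 = 99/23.
The closest fraction with denominator <= 73 is either p_3/q_3 or the intermediate fraction (k*p_3 + p_2)/(k*q_3 + q_2) with the largest k >= 1 whose denominator stays <= 73; these approach x as k grows, and every other convergent or intermediate fraction in range is farther away.
Largest k: floor((73 - q_2)/q_3) = floor((73 - 10)/23) = 2.
That gives (2*99 + 43)/(2*23 + 10) = 241/56.
Compare the errors: |x - 99/23| = |1459*23 - 99*339|/(339*23) = 4/7797, and |x - 241/56| = |1459*56 - 241*339|/(339*56) = 5/18984.
Cross-multiplying, 5*7797 = 38985 < 75936 = 4*18984, so 5/18984 is smaller: the intermediate fraction 241/56 is closer to x than 99/23.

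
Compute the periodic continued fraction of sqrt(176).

[13; (3, 1, 3, 26)]

Write x_i = (sqrt(176) + m_i)/d_i with (m_0, d_0) = (0, 1). a_0 = floor(sqrt(176)) = 13, since 13^2 = 169 <= 176 < 196 = 14^2.
Iterate m_{i+1} = d_i*a_i - m_i, d_{i+1} = (176 - m_{i+1}^2)/d_i, a_{i+1} = floor((a_0 + m_{i+1})/d_{i+1}):
  m_1 = 1*13 - 0 = 13, d_1 = (176 - 13^2)/1 = 7/1 = 7, a_1 = floor((13 + 13)/7) = 3.
  m_2 = 7*3 - 13 = 8, d_2 = (176 - 8^2)/7 = 112/7 = 16, a_2 = floor((13 + 8)/16) = 1.
  m_3 = 16*1 - 8 = 8, d_3 = (176 - 8^2)/16 = 112/16 = 7, a_3 = floor((13 + 8)/7) = 3.
  m_4 = 7*3 - 8 = 13, d_4 = (176 - 13^2)/7 = 7/7 = 1, a_4 = floor((13 + 13)/1) = 26.
  m_5 = 1*26 - 13 = 13, d_5 = (176 - 13^2)/1 = 7/1 = 7: (m_5, d_5) = (m_1, d_1) = (13, 7), so from here the quotients repeat a_1, ..., a_4; the period length is 4.
Hence the expansion of sqrt(176) is a_0 = 13 followed by the repeating block 3, 1, 3, 26 (period 4).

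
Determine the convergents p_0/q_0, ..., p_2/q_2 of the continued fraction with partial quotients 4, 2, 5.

4/1, 9/2, 49/11

Using the convergent recurrence p_i = a_i*p_{i-1} + p_{i-2}, q_i = a_i*q_{i-1} + q_{i-2} with p_{-2}=0, p_{-1}=1, q_{-2}=1, q_{-1}=0:
  i=0: a_0=4, p_0 = 4*1 + 0 = 4, q_0 = 4*0 + 1 = 1.
  i=1: a_1=2, p_1 = 2*4 + 1 = 9, q_1 = 2*1 + 0 = 2.
  i=2: a_2=5, p_2 = 5*9 + 4 = 49, q_2 = 5*2 + 1 = 11.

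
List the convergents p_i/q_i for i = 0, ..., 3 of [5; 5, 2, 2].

5/1, 26/5, 57/11, 140/27

Using the convergent recurrence p_i = a_i*p_{i-1} + p_{i-2}, q_i = a_i*q_{i-1} + q_{i-2} with p_{-2}=0, p_{-1}=1, q_{-2}=1, q_{-1}=0:
  i=0: a_0=5, p_0 = 5*1 + 0 = 5, q_0 = 5*0 + 1 = 1.
  i=1: a_1=5, p_1 = 5*5 + 1 = 26, q_1 = 5*1 + 0 = 5.
  i=2: a_2=2, p_2 = 2*26 + 5 = 57, q_2 = 2*5 + 1 = 11.
  i=3: a_3=2, p_3 = 2*57 + 26 = 140, q_3 = 2*11 + 5 = 27.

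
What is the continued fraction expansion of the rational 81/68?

[1; 5, 4, 3]

Run the Euclidean algorithm on 81 and 68; the successive quotients are the partial quotients a_0, a_1, ... (each step inverts the fractional part left over by the previous one):
  81 = 1*68 + 13, so a_0 = 1.
  68 = 5*13 + 3, so a_1 = 5.
  13 = 4*3 + 1, so a_2 = 4.
  3 = 3*1 + 0, so a_3 = 3.
The remainder reaches 0 after 4 divisions, so the expansion has 4 partial quotients, read off in order.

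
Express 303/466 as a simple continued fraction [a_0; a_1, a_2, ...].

[0; 1, 1, 1, 6, 11, 2]

Run the Euclidean algorithm on 303 and 466; the successive quotients are the partial quotients a_0, a_1, ... (each step inverts the fractional part left over by the previous one):
  303 = 0*466 + 303, so a_0 = 0.
  466 = 1*303 + 163, so a_1 = 1.
  303 = 1*163 + 140, so a_2 = 1.
  163 = 1*140 + 23, so a_3 = 1.
  140 = 6*23 + 2, so a_4 = 6.
  23 = 11*2 + 1, so a_5 = 11.
  2 = 2*1 + 0, so a_6 = 2.
The remainder reaches 0 after 7 divisions, so the expansion has 7 partial quotients, read off in order.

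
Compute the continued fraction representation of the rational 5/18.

Run the Euclidean algorithm on 5 and 18; the successive quotients are the partial quotients a_0, a_1, ... (each step inverts the fractional part left over by the previous one):
  5 = 0*18 + 5, so a_0 = 0.
  18 = 3*5 + 3, so a_1 = 3.
  5 = 1*3 + 2, so a_2 = 1.
  3 = 1*2 + 1, so a_3 = 1.
  2 = 2*1 + 0, so a_4 = 2.
The remainder reaches 0 after 5 divisions, so the expansion has 5 partial quotients, read off in order.

[0; 3, 1, 1, 2]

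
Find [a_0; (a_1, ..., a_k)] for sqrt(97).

[9; (1, 5, 1, 1, 1, 1, 1, 1, 5, 1, 18)]

Write x_i = (sqrt(97) + m_i)/d_i with (m_0, d_0) = (0, 1). a_0 = floor(sqrt(97)) = 9, since 9^2 = 81 <= 97 < 100 = 10^2.
Iterate m_{i+1} = d_i*a_i - m_i, d_{i+1} = (97 - m_{i+1}^2)/d_i, a_{i+1} = floor((a_0 + m_{i+1})/d_{i+1}):
  m_1 = 1*9 - 0 = 9, d_1 = (97 - 9^2)/1 = 16/1 = 16, a_1 = floor((9 + 9)/16) = 1.
  m_2 = 16*1 - 9 = 7, d_2 = (97 - 7^2)/16 = 48/16 = 3, a_2 = floor((9 + 7)/3) = 5.
  m_3 = 3*5 - 7 = 8, d_3 = (97 - 8^2)/3 = 33/3 = 11, a_3 = floor((9 + 8)/11) = 1.
  m_4 = 11*1 - 8 = 3, d_4 = (97 - 3^2)/11 = 88/11 = 8, a_4 = floor((9 + 3)/8) = 1.
  m_5 = 8*1 - 3 = 5, d_5 = (97 - 5^2)/8 = 72/8 = 9, a_5 = floor((9 + 5)/9) = 1.
  m_6 = 9*1 - 5 = 4, d_6 = (97 - 4^2)/9 = 81/9 = 9, a_6 = floor((9 + 4)/9) = 1.
  m_7 = 9*1 - 4 = 5, d_7 = (97 - 5^2)/9 = 72/9 = 8, a_7 = floor((9 + 5)/8) = 1.
  m_8 = 8*1 - 5 = 3, d_8 = (97 - 3^2)/8 = 88/8 = 11, a_8 = floor((9 + 3)/11) = 1.
  m_9 = 11*1 - 3 = 8, d_9 = (97 - 8^2)/11 = 33/11 = 3, a_9 = floor((9 + 8)/3) = 5.
  m_10 = 3*5 - 8 = 7, d_10 = (97 - 7^2)/3 = 48/3 = 16, a_10 = floor((9 + 7)/16) = 1.
  m_11 = 16*1 - 7 = 9, d_11 = (97 - 9^2)/16 = 16/16 = 1, a_11 = floor((9 + 9)/1) = 18.
  m_12 = 1*18 - 9 = 9, d_12 = (97 - 9^2)/1 = 16/1 = 16: (m_12, d_12) = (m_1, d_1) = (9, 16), so from here the quotients repeat a_1, ..., a_11; the period length is 11.
Hence the expansion of sqrt(97) is a_0 = 9 followed by the repeating block 1, 5, 1, 1, 1, 1, 1, 1, 5, 1, 18 (period 11).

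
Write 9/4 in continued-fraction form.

Run the Euclidean algorithm on 9 and 4; the successive quotients are the partial quotients a_0, a_1, ... (each step inverts the fractional part left over by the previous one):
  9 = 2*4 + 1, so a_0 = 2.
  4 = 4*1 + 0, so a_1 = 4.
The remainder reaches 0 after 2 divisions, so the expansion has 2 partial quotients, read off in order.

[2; 4]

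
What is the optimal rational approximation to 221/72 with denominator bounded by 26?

Expand x = 221/72 as a continued fraction with the Euclidean algorithm:
  221 = 3*72 + 5, so a_0 = 3.
  72 = 14*5 + 2, so a_1 = 14.
  5 = 2*2 + 1, so a_2 = 2.
  2 = 2*1 + 0, so a_3 = 2.
so x = [3; 14, 2, 2].
Convergents (p_i = a_i*p_{i-1} + p_{i-2}, q_i = a_i*q_{i-1} + q_{i-2} with p_{-2}=0, p_{-1}=1, q_{-2}=1, q_{-1}=0), until the denominator exceeds 26:
  i=0: a_0=3, p_0 = 3*1 + 0 = 3, q_0 = 3*0 + 1 = 1.
  i=1: a_1=14, p_1 = 14*3 + 1 = 43, q_1 = 14*1 + 0 = 14.
  i=2: a_2=2, p_2 = 2*43 + 3 = 89, q_2 = 2*14 + 1 = 29.
q_2 = 29 > 26, so the last convergent with denominator <= 26 is p_1/q_1 = 43/14.
The closest fraction with denominator <= 26 is either p_1/q_1 or the intermediate fraction (k*p_1 + p_0)/(k*q_1 + q_0) with the largest k >= 1 whose denominator stays <= 26; these approach x as k grows, and every other convergent or intermediate fraction in range is farther away.
Largest k: floor((26 - q_0)/q_1) = floor((26 - 1)/14) = 1.
That gives (1*43 + 3)/(1*14 + 1) = 46/15.
Compare the errors: |x - 43/14| = |221*14 - 43*72|/(72*14) = 2/1008, and |x - 46/15| = |221*15 - 46*72|/(72*15) = 3/1080.
Cross-multiplying, 2*1080 = 2160 < 3024 = 3*1008, so 2/1008 is smaller: the convergent 43/14 is closer to x than 46/15.

43/14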